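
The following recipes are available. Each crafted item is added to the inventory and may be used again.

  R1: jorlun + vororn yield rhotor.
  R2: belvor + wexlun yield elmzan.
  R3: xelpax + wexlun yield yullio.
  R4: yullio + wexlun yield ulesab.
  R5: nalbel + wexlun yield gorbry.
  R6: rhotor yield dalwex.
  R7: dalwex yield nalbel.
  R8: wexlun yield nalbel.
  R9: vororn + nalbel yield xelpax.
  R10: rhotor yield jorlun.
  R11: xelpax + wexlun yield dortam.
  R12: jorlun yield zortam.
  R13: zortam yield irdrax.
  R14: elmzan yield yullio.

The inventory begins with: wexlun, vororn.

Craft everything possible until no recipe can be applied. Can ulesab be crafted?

Yes

Using R8, wexlun makes nalbel.
Using R9, vororn and nalbel make xelpax.
Using R3, xelpax and wexlun make yullio.
yullio + wexlun → ulesab (R4).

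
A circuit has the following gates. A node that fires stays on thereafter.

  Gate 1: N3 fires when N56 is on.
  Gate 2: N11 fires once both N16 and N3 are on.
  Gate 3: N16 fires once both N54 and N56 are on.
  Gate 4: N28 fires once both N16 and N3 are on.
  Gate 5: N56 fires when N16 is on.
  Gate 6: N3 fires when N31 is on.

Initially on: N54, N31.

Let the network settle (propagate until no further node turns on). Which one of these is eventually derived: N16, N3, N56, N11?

N3

Gate 6: N31 on → N3 on.
N56 would need N16 (Gate 5), but N16 never turns on. N11 would need N16 and N3 (Gate 2), but N16 never turns on. N16 would need N54 and N56 (Gate 3), but N56 never turns on.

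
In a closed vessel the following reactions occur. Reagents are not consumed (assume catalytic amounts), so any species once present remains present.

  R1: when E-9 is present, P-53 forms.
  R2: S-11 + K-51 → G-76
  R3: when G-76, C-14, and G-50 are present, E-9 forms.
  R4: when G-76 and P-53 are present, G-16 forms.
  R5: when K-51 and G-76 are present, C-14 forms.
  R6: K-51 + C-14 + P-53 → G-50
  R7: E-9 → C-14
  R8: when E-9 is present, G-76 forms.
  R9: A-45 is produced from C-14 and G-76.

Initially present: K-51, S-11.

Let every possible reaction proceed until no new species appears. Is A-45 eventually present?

Yes

S-11 and K-51 present → G-76 forms (R2).
K-51 and G-76 present → C-14 forms (R5).
C-14 and G-76 present → A-45 forms (R9).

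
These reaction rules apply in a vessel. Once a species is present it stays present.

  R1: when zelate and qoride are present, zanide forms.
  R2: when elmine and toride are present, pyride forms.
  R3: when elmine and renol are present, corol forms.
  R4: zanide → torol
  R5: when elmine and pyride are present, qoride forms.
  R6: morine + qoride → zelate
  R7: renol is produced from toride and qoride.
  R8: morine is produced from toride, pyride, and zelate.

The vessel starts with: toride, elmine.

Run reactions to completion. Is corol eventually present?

Yes

elmine and toride present → pyride forms (R2).
elmine and pyride present → qoride forms (R5).
toride and qoride present → renol forms (R7).
elmine and renol present → corol forms (R3).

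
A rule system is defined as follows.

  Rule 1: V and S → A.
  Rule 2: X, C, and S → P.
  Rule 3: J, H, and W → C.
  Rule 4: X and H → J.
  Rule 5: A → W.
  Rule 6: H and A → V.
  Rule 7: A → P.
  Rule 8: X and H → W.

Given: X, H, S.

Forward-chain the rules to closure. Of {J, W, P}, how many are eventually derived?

X and H hold, so J follows (Rule 4).
X and H hold, so W follows (Rule 8).
From J, H, and W, Rule 3 gives C.
X, C, and S hold, so P follows (Rule 2).
J: reached.
W: reached.
P: reached.
All 3 are reached.

3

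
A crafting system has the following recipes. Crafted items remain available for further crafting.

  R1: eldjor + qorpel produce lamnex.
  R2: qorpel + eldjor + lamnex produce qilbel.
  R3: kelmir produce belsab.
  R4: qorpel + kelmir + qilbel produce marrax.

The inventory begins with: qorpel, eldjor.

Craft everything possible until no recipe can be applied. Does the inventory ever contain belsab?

belsab would need kelmir (R3), but kelmir is never obtained.

No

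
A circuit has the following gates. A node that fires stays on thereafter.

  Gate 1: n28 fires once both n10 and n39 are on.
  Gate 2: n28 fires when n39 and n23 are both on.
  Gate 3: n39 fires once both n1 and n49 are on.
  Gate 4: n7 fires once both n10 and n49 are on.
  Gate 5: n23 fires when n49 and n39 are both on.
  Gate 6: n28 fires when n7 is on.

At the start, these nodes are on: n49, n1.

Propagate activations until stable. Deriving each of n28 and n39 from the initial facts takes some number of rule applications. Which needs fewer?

n39

n39: n1 and n49 are on, so n39 fires (Gate 3). [1 rule application]
n28: Gate 3: n1 and n49 on → n39 on. Gate 5: n49 and n39 on → n23 on. n39 and n23 are on, so n28 fires (Gate 2). [3 rule applications]
n39 needs fewer.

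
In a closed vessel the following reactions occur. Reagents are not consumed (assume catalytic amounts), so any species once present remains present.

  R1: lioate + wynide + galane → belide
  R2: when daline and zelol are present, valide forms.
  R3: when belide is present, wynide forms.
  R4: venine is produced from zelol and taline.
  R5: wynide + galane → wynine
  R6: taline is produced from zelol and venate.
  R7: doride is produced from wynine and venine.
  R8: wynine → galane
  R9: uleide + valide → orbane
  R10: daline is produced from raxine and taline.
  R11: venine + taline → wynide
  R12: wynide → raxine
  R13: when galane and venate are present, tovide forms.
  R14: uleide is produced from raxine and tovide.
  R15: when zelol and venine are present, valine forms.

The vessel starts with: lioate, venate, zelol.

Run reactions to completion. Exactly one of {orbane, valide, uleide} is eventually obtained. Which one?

valide

zelol and venate present → taline forms (R6).
zelol and taline present → venine forms (R4).
venine and taline present → wynide forms (R11).
wynide present → raxine forms (R12).
raxine and taline present → daline forms (R10).
daline and zelol present → valide forms (R2).
orbane would need uleide and valide (R9), but uleide never forms. uleide would need raxine and tovide (R14), but tovide never forms.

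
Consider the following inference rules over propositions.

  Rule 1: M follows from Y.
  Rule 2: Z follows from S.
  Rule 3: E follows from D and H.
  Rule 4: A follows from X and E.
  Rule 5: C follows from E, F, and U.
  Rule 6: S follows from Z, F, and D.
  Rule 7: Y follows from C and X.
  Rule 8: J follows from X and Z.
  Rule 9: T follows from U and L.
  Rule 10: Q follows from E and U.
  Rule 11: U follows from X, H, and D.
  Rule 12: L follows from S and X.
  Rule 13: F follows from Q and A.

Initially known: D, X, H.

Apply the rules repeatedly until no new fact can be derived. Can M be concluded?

From X, H, and D, Rule 11 gives U.
From D and H, Rule 3 gives E.
From X and E, Rule 4 gives A.
From E and U, Rule 10 gives Q.
Q and A hold, so F follows (Rule 13).
From E, F, and U, Rule 5 gives C.
C and X hold, so Y follows (Rule 7).
From Y, Rule 1 gives M.

Yes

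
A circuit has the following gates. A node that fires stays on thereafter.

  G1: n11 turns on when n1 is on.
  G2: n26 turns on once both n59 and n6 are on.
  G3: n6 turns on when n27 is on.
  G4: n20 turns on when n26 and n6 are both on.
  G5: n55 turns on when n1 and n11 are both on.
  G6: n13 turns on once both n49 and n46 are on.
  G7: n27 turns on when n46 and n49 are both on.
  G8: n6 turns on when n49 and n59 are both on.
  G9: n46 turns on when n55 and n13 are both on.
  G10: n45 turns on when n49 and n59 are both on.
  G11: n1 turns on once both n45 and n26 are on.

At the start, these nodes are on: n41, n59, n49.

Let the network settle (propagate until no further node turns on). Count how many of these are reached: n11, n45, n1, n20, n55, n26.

G10: n49 and n59 on → n45 on.
G8: n49 and n59 on → n6 on.
G2: n59 and n6 on → n26 on.
G4: n26 and n6 on → n20 on.
G11: n45 and n26 on → n1 on.
n1 is on, so n11 turns on (G1).
G5: n1 and n11 on → n55 on.
n11: reached.
n45: reached.
n1: reached.
n20: reached.
n55: reached.
n26: reached.
All 6 are reached.

6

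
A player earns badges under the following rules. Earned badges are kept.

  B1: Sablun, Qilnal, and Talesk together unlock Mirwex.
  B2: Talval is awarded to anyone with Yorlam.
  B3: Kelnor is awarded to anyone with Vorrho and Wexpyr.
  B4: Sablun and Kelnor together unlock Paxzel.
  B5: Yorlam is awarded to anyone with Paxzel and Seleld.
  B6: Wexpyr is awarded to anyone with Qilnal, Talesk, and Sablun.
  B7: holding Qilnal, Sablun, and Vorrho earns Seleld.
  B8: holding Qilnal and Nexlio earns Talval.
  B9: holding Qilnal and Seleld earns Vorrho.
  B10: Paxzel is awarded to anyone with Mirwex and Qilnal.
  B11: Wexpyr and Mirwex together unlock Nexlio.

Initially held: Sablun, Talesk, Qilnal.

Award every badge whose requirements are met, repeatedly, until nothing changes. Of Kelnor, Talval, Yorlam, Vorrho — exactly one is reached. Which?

With Qilnal, Talesk, and Sablun, Wexpyr is earned (B6).
With Sablun, Qilnal, and Talesk, Mirwex is earned (B1).
With Wexpyr and Mirwex, Nexlio is earned (B11).
With Qilnal and Nexlio, Talval is earned (B8).
Kelnor would need Vorrho and Wexpyr (B3), but Vorrho is never earned. Vorrho would need Qilnal and Seleld (B9), but Seleld is never earned. Yorlam would need Paxzel and Seleld (B5), but Seleld is never earned.

Talval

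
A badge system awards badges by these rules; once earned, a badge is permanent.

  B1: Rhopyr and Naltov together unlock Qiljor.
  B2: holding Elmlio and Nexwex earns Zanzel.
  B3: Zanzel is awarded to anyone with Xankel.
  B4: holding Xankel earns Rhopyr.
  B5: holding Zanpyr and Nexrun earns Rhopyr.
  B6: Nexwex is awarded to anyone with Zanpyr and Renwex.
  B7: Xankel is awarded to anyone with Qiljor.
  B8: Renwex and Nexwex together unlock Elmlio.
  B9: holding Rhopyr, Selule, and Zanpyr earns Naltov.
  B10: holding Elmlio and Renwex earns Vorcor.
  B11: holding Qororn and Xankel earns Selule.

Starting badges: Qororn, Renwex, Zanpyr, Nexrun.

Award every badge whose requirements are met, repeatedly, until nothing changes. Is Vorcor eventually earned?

Yes

With Zanpyr and Renwex, Nexwex is earned (B6).
With Renwex and Nexwex, Elmlio is earned (B8).
With Elmlio and Renwex, Vorcor is earned (B10).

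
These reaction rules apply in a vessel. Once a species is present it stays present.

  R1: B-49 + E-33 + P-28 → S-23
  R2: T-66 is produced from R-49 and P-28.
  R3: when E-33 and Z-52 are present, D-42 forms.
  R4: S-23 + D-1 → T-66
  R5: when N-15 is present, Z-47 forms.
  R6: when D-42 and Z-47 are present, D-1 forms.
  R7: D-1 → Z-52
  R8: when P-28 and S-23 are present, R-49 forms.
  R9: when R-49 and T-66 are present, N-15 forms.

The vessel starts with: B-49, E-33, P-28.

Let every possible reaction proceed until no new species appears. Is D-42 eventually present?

D-42 would need E-33 and Z-52 (R3), but Z-52 never forms.

No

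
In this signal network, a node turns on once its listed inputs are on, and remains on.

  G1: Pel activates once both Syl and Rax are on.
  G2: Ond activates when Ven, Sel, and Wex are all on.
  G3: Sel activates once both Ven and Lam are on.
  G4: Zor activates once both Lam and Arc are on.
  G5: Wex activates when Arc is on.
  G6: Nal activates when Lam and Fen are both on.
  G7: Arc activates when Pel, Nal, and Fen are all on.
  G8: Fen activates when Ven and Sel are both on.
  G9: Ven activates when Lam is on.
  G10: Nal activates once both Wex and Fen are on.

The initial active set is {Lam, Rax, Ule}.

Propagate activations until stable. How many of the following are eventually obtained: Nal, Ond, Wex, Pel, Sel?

2

Lam is on, so Ven activates (G9).
Ven and Lam are on, so Sel activates (G3).
Ven and Sel are on, so Fen activates (G8).
Lam and Fen are on, so Nal activates (G6).
Nal: reached.
Ond would need Ven, Sel, and Wex (G2), but Wex never turns on.
Wex would need Arc (G5), but Arc never turns on.
Pel would need Syl and Rax (G1), but Syl never turns on.
Sel: reached.
Reached: Nal and Sel — 2 of the 5.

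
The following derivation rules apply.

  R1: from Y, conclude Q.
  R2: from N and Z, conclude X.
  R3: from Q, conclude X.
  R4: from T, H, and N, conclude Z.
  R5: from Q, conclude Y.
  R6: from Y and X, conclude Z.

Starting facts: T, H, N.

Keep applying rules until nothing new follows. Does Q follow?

Q would need Y (R1), but Y is never established.

No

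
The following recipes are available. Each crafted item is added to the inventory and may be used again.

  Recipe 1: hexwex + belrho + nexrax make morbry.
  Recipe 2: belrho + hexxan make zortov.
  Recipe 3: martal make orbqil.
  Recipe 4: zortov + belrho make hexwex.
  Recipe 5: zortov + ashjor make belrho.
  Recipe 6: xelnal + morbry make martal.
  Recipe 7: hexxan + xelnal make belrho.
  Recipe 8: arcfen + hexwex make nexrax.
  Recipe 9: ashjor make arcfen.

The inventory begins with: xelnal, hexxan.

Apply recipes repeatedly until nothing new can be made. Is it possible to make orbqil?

orbqil would need martal (Recipe 3), but martal is never obtained.

No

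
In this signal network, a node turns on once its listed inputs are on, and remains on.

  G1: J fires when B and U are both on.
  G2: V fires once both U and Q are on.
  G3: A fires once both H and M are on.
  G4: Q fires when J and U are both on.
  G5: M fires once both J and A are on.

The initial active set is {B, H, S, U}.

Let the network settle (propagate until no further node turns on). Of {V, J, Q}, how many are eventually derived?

3

G1: B and U on → J on.
J and U are on, so Q fires (G4).
U and Q are on, so V fires (G2).
V: reached.
J: reached.
Q: reached.
All 3 are reached.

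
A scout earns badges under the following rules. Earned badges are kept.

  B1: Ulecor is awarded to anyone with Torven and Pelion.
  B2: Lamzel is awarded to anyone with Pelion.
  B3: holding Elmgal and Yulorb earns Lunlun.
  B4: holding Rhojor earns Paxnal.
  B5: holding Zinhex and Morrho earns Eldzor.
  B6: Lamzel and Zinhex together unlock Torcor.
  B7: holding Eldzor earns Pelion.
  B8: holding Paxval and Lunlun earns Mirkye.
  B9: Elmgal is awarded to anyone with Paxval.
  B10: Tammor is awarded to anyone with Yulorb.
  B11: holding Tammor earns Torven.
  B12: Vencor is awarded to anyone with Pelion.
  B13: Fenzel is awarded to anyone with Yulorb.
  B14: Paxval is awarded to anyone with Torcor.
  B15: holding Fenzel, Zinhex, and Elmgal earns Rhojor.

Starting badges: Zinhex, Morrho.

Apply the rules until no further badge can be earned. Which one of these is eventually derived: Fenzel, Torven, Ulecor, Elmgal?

Elmgal

With Zinhex and Morrho, Eldzor is earned (B5).
With Eldzor, Pelion is earned (B7).
With Pelion, Lamzel is earned (B2).
With Lamzel and Zinhex, Torcor is earned (B6).
With Torcor, Paxval is earned (B14).
With Paxval, Elmgal is earned (B9).
Ulecor would need Torven and Pelion (B1), but Torven is never earned. Torven would need Tammor (B11), but Tammor is never earned. Fenzel would need Yulorb (B13), but Yulorb is never earned.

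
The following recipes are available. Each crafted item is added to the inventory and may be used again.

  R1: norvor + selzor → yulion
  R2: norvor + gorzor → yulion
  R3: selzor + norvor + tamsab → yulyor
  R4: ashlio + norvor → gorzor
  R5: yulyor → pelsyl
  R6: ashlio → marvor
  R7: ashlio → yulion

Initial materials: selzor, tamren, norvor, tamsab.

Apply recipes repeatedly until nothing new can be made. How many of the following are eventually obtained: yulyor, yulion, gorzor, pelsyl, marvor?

3

Using R1, norvor and selzor make yulion.
Using R3, selzor, norvor, and tamsab make yulyor.
yulyor → pelsyl (R5).
yulyor: reached.
yulion: reached.
gorzor would need ashlio and norvor (R4), but ashlio is never obtained.
pelsyl: reached.
marvor would need ashlio (R6), but ashlio is never obtained.
Reached: yulyor, yulion, and pelsyl — 3 of the 5.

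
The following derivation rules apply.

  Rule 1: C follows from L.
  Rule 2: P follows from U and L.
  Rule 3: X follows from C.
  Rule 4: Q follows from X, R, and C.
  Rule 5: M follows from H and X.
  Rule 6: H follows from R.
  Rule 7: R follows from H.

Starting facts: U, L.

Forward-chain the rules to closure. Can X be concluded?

Yes

L holds, so C follows (Rule 1).
From C, Rule 3 gives X.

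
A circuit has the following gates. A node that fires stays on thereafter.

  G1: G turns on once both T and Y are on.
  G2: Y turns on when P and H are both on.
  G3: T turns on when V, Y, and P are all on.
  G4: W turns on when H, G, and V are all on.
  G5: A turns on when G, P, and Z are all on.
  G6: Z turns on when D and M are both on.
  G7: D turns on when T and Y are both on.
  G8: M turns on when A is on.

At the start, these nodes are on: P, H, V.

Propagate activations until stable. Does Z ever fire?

Z would need D and M (G6), but M never turns on.

No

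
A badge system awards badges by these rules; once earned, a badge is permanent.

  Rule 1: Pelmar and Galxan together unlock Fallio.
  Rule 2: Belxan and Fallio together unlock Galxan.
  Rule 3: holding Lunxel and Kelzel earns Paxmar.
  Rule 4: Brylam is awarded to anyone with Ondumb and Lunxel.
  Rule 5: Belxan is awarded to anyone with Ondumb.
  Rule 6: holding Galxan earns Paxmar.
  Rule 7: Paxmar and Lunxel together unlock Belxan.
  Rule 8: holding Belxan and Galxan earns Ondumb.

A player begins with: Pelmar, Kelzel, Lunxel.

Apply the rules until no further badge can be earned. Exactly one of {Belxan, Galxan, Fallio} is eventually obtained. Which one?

Belxan

With Lunxel and Kelzel, Paxmar is earned (Rule 3).
With Paxmar and Lunxel, Belxan is earned (Rule 7).
Galxan would need Belxan and Fallio (Rule 2), but Fallio is never earned. Fallio would need Pelmar and Galxan (Rule 1), but Galxan is never earned.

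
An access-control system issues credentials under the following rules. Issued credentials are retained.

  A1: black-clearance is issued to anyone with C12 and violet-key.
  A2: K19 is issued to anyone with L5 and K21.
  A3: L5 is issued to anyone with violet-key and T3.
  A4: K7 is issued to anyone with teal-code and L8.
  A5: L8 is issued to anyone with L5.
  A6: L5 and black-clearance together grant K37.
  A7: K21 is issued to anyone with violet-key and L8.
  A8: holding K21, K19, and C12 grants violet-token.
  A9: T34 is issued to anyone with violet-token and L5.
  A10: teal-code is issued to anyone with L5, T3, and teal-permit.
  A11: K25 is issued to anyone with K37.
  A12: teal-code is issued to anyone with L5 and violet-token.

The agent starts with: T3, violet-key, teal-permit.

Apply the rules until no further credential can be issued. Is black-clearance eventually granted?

black-clearance would need C12 and violet-key (A1), but C12 is never granted.

No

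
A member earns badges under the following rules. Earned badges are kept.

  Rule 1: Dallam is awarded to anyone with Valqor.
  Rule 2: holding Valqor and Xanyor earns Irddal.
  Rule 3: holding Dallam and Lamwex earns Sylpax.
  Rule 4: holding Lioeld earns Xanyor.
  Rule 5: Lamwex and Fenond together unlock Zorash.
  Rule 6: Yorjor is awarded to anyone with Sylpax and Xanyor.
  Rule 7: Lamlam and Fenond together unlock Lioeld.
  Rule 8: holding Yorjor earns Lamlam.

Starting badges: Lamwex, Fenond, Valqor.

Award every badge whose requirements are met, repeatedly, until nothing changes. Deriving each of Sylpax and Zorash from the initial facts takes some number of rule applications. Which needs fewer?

Zorash

Zorash: With Lamwex and Fenond, Zorash is earned (Rule 5). [1 rule application]
Sylpax: With Valqor, Dallam is earned (Rule 1). With Dallam and Lamwex, Sylpax is earned (Rule 3). [2 rule applications]
Zorash needs fewer.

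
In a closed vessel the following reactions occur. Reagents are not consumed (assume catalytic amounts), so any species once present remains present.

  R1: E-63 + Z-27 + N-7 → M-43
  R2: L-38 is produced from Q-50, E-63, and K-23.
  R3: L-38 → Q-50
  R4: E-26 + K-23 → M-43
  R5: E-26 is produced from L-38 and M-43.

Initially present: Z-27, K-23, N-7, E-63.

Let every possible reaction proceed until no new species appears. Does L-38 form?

No

L-38 would need Q-50, E-63, and K-23 (R2), but Q-50 never forms.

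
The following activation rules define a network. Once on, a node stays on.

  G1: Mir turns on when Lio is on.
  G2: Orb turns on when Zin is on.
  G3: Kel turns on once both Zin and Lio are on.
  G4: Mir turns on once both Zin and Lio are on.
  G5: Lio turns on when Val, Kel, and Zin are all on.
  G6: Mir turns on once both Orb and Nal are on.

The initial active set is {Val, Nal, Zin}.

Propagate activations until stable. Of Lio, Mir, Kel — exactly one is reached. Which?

Zin is on, so Orb turns on (G2).
G6: Orb and Nal on → Mir on.
Lio would need Val, Kel, and Zin (G5), but Kel never turns on. Kel would need Zin and Lio (G3), but Lio never turns on.

Mir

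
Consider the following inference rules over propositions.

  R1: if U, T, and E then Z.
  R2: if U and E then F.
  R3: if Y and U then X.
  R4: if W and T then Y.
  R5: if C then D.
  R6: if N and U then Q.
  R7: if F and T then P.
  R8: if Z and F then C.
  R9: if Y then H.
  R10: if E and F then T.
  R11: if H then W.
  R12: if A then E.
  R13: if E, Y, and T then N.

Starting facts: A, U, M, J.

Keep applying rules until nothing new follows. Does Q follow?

Q would need N and U (R6), but N is never established.

No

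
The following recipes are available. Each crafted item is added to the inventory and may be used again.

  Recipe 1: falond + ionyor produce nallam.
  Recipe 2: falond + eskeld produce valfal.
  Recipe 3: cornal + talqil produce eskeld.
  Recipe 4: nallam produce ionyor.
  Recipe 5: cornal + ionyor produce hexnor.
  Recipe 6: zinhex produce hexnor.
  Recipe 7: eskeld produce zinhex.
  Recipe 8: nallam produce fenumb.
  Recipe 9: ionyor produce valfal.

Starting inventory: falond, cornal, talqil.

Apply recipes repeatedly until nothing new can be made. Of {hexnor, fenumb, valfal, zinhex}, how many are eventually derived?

3

cornal + talqil → eskeld (Recipe 3).
falond + eskeld → valfal (Recipe 2).
Using Recipe 7, eskeld makes zinhex.
Using Recipe 6, zinhex makes hexnor.
hexnor: reached.
fenumb would need nallam (Recipe 8), but nallam is never obtained.
valfal: reached.
zinhex: reached.
Reached: hexnor, valfal, and zinhex — 3 of the 4.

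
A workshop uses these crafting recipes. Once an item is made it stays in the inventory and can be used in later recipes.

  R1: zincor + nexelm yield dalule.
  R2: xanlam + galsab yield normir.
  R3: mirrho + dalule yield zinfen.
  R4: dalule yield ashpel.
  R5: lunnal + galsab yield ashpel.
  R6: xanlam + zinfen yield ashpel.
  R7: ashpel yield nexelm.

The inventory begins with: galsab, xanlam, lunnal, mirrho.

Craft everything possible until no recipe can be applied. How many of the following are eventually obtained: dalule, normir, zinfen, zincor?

1

xanlam + galsab → normir (R2).
dalule would need zincor and nexelm (R1), but zincor is never obtained.
normir: reached.
zinfen would need mirrho and dalule (R3), but dalule is never obtained.
No rule produces zincor, and it is not given.
Reached: normir — 1 of the 4.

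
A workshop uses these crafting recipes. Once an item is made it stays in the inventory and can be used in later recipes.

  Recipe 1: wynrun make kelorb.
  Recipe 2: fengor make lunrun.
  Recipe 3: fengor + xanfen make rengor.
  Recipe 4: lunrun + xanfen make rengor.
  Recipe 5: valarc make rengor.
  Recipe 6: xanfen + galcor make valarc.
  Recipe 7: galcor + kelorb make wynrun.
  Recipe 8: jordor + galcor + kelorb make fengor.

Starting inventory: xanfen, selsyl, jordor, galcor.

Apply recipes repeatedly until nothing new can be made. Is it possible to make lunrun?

lunrun would need fengor (Recipe 2), but fengor is never obtained.

No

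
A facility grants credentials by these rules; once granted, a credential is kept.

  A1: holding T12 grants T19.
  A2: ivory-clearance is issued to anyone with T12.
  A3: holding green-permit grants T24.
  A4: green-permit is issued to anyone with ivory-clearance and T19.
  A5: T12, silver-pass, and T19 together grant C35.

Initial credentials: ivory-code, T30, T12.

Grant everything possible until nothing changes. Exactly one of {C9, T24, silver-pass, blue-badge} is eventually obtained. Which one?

Holding T12 grants ivory-clearance (A2).
Holding T12 grants T19 (A1).
Holding ivory-clearance and T19 grants green-permit (A4).
Holding green-permit grants T24 (A3).
No rule produces C9, and it is not given. No rule produces blue-badge, and it is not given. No rule produces silver-pass, and it is not given.

T24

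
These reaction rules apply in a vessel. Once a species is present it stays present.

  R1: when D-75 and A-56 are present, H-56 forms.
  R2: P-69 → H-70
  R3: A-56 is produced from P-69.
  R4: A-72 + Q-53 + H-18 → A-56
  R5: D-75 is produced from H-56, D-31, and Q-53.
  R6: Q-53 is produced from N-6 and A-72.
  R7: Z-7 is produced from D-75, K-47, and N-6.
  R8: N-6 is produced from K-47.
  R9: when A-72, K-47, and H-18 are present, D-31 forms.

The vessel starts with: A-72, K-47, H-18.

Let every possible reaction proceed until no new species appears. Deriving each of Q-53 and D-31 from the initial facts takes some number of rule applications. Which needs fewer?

D-31: A-72, K-47, and H-18 present → D-31 forms (R9). [1 rule application]
Q-53: K-47 present → N-6 forms (R8). N-6 and A-72 present → Q-53 forms (R6). [2 rule applications]
D-31 needs fewer.

D-31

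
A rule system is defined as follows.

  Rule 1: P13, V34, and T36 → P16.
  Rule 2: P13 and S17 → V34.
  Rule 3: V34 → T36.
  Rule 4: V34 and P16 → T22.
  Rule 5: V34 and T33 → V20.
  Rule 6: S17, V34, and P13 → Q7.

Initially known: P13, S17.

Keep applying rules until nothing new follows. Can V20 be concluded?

No

V20 would need V34 and T33 (Rule 5), but T33 is never established.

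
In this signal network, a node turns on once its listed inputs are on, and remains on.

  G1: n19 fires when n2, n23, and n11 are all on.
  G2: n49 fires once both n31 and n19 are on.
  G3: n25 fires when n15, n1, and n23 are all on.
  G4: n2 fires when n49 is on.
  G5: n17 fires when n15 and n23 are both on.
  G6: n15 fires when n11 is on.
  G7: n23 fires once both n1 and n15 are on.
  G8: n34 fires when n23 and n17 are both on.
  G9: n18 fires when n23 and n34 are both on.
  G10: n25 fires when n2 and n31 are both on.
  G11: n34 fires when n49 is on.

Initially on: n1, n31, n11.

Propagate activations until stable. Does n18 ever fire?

G6: n11 on → n15 on.
G7: n1 and n15 on → n23 on.
n15 and n23 are on, so n17 fires (G5).
G8: n23 and n17 on → n34 on.
n23 and n34 are on, so n18 fires (G9).

Yes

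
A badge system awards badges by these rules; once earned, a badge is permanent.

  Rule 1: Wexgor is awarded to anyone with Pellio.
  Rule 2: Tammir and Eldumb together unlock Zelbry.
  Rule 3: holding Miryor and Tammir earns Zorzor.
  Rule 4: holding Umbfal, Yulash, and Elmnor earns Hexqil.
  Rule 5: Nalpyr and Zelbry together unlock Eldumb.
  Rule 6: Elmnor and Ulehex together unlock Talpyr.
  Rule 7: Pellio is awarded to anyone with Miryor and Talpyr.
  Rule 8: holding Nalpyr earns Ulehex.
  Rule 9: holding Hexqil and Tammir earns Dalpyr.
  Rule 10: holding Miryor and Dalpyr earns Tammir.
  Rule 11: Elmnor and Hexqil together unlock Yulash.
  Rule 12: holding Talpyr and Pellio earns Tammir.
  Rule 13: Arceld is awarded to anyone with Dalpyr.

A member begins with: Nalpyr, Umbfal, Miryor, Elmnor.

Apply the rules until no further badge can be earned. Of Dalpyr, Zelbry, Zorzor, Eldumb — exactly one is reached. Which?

Zorzor

With Nalpyr, Ulehex is earned (Rule 8).
With Elmnor and Ulehex, Talpyr is earned (Rule 6).
With Miryor and Talpyr, Pellio is earned (Rule 7).
With Talpyr and Pellio, Tammir is earned (Rule 12).
With Miryor and Tammir, Zorzor is earned (Rule 3).
Dalpyr would need Hexqil and Tammir (Rule 9), but Hexqil is never earned. Zelbry would need Tammir and Eldumb (Rule 2), but Eldumb is never earned. Eldumb would need Nalpyr and Zelbry (Rule 5), but Zelbry is never earned.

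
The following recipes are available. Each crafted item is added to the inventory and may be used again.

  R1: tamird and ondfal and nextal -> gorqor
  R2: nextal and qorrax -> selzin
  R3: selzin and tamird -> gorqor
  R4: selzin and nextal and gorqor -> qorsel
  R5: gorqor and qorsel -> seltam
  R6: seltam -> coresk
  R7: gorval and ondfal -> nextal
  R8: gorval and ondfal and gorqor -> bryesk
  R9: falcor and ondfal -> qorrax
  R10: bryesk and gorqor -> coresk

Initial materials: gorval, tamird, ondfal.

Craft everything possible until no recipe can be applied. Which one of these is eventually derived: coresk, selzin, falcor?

coresk

Using R7, gorval and ondfal make nextal.
tamird and ondfal and nextal -> gorqor (R1).
Using R8, gorval, ondfal, and gorqor make bryesk.
bryesk and gorqor -> coresk (R10).
No rule produces falcor, and it is not given. selzin would need nextal and qorrax (R2), but qorrax is never obtained.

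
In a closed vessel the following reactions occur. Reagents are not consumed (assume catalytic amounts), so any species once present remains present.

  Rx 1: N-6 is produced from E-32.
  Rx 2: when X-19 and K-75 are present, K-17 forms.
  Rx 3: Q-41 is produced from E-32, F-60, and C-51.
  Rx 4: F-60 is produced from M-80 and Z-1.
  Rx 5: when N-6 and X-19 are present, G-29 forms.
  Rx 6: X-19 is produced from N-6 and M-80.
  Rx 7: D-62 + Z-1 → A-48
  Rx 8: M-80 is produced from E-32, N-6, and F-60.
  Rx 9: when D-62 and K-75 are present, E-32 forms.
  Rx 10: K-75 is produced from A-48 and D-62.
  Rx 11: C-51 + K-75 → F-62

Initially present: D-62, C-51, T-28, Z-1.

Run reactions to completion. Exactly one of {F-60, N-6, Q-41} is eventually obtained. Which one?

N-6

D-62 and Z-1 present → A-48 forms (Rx 7).
A-48 and D-62 present → K-75 forms (Rx 10).
D-62 and K-75 present → E-32 forms (Rx 9).
E-32 present → N-6 forms (Rx 1).
Q-41 would need E-32, F-60, and C-51 (Rx 3), but F-60 never forms. F-60 would need M-80 and Z-1 (Rx 4), but M-80 never forms.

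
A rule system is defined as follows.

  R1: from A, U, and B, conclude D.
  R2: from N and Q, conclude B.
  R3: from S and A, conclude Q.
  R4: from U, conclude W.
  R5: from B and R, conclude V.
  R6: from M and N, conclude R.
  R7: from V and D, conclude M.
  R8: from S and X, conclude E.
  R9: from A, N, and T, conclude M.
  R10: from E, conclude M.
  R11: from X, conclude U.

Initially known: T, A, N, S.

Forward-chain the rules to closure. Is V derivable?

A, N, and T hold, so M follows (R9).
From S and A, R3 gives Q.
N and Q hold, so B follows (R2).
M and N hold, so R follows (R6).
B and R hold, so V follows (R5).

Yes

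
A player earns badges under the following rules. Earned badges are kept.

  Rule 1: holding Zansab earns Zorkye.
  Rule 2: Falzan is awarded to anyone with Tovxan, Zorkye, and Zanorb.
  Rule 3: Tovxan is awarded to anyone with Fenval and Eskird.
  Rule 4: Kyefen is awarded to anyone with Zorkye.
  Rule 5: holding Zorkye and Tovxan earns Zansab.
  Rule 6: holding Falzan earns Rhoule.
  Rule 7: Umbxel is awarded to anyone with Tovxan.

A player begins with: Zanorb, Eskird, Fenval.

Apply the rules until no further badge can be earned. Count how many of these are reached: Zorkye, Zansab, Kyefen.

Zorkye would need Zansab (Rule 1), but Zansab is never earned.
Zansab would need Zorkye and Tovxan (Rule 5), but Zorkye is never earned.
Kyefen would need Zorkye (Rule 4), but Zorkye is never earned.
None of the 3 are reached.

0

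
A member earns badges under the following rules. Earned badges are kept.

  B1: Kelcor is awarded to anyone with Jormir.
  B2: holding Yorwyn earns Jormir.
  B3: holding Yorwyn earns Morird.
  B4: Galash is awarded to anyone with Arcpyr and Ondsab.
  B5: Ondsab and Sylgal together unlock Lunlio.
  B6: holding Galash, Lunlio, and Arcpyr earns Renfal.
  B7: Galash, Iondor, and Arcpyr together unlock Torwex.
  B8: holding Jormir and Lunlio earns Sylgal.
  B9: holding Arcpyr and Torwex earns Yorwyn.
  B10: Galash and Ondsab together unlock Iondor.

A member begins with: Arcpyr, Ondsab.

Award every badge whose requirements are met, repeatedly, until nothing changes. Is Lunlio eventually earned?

Lunlio would need Ondsab and Sylgal (B5), but Sylgal is never earned.

No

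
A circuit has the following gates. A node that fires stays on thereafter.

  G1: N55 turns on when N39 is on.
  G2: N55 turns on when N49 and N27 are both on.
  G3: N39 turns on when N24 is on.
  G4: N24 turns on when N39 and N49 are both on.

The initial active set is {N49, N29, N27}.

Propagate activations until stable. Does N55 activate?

Yes

G2: N49 and N27 on → N55 on.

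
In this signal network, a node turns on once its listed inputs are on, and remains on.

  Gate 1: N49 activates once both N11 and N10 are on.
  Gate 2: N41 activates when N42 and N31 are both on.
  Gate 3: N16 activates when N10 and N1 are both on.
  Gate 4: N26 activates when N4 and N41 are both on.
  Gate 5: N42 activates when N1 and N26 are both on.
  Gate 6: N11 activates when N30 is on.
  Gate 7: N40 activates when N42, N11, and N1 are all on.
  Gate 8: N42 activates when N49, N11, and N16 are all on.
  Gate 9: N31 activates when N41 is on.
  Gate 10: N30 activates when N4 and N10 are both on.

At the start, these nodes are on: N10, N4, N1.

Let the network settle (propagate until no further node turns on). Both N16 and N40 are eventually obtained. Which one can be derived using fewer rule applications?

N16

N16: Gate 3: N10 and N1 on → N16 on. [1 rule application]
N40: N10 and N1 are on, so N16 activates (Gate 3). N4 and N10 are on, so N30 activates (Gate 10). N30 is on, so N11 activates (Gate 6). Gate 1: N11 and N10 on → N49 on. N49, N11, and N16 are on, so N42 activates (Gate 8). Gate 7: N42, N11, and N1 on → N40 on. [6 rule applications]
N16 needs fewer.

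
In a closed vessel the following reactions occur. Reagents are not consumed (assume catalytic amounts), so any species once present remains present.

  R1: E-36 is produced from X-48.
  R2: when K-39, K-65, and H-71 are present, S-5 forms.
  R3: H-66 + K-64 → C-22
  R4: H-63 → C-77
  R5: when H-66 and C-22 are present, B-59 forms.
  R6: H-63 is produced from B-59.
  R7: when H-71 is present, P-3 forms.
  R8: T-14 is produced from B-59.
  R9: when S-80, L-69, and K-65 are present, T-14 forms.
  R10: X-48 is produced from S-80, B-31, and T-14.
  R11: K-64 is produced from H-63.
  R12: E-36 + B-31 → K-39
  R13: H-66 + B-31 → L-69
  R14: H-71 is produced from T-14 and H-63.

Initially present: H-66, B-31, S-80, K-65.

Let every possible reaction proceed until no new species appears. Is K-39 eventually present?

H-66 and B-31 present → L-69 forms (R13).
S-80, L-69, and K-65 present → T-14 forms (R9).
S-80, B-31, and T-14 present → X-48 forms (R10).
X-48 present → E-36 forms (R1).
E-36 and B-31 present → K-39 forms (R12).

Yes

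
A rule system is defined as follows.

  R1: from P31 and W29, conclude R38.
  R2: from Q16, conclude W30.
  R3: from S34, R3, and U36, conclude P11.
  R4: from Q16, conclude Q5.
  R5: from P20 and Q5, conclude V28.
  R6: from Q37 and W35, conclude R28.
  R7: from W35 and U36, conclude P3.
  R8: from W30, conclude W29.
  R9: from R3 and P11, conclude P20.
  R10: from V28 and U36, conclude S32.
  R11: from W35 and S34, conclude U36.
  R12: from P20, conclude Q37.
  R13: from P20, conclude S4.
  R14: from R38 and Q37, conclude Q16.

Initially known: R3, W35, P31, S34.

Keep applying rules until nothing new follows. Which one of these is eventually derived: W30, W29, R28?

W35 and S34 hold, so U36 follows (R11).
S34, R3, and U36 hold, so P11 follows (R3).
From R3 and P11, R9 gives P20.
P20 holds, so Q37 follows (R12).
Q37 and W35 hold, so R28 follows (R6).
W29 would need W30 (R8), but W30 is never established. W30 would need Q16 (R2), but Q16 is never established.

R28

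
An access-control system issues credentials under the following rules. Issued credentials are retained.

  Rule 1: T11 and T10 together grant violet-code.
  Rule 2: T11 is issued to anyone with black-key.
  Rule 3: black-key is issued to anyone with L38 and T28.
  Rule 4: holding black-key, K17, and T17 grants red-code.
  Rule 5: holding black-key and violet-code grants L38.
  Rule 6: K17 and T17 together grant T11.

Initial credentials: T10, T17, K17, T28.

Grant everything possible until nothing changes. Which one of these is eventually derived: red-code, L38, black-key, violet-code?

Holding K17 and T17 grants T11 (Rule 6).
Holding T11 and T10 grants violet-code (Rule 1).
L38 would need black-key and violet-code (Rule 5), but black-key is never granted. black-key would need L38 and T28 (Rule 3), but L38 is never granted. red-code would need black-key, K17, and T17 (Rule 4), but black-key is never granted.

violet-code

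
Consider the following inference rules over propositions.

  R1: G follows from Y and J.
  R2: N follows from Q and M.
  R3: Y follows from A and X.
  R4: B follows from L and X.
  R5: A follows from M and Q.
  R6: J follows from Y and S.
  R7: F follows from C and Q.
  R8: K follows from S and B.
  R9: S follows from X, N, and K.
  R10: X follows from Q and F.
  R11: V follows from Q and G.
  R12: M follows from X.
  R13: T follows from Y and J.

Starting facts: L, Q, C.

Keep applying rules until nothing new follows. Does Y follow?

Yes

C and Q hold, so F follows (R7).
Q and F hold, so X follows (R10).
From X, R12 gives M.
From M and Q, R5 gives A.
From A and X, R3 gives Y.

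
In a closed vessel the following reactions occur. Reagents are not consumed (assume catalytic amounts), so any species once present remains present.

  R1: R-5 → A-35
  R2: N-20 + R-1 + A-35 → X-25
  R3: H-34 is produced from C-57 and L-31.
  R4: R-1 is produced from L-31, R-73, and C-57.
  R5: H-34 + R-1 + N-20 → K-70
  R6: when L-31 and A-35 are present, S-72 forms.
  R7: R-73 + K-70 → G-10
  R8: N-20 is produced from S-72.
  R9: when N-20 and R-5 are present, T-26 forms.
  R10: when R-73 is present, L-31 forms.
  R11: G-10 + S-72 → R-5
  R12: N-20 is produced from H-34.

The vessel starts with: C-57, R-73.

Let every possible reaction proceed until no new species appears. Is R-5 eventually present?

R-5 would need G-10 and S-72 (R11), but S-72 never forms.

No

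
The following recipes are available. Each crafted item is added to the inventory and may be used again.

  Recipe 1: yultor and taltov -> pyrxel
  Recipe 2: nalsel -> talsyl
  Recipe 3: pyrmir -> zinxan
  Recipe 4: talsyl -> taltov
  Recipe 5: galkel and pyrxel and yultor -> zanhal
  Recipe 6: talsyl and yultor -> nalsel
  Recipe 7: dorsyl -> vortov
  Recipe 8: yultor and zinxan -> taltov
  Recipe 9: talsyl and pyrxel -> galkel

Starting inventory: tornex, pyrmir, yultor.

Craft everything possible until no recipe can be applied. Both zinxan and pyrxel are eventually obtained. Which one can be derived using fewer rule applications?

zinxan

zinxan: pyrmir -> zinxan (Recipe 3). [1 rule application]
pyrxel: Using Recipe 3, pyrmir makes zinxan. yultor and zinxan -> taltov (Recipe 8). yultor and taltov -> pyrxel (Recipe 1). [3 rule applications]
zinxan needs fewer.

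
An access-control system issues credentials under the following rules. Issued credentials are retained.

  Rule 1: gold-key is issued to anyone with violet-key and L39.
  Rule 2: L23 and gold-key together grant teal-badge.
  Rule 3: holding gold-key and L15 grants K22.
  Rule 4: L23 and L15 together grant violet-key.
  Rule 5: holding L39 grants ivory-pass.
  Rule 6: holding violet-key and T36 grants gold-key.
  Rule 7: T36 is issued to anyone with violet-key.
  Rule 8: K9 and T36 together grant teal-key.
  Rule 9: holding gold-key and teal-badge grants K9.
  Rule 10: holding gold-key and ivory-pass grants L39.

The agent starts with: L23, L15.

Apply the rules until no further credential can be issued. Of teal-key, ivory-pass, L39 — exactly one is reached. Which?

teal-key

Holding L23 and L15 grants violet-key (Rule 4).
Holding violet-key grants T36 (Rule 7).
Holding violet-key and T36 grants gold-key (Rule 6).
Holding L23 and gold-key grants teal-badge (Rule 2).
Holding gold-key and teal-badge grants K9 (Rule 9).
Holding K9 and T36 grants teal-key (Rule 8).
ivory-pass would need L39 (Rule 5), but L39 is never granted. L39 would need gold-key and ivory-pass (Rule 10), but ivory-pass is never granted.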